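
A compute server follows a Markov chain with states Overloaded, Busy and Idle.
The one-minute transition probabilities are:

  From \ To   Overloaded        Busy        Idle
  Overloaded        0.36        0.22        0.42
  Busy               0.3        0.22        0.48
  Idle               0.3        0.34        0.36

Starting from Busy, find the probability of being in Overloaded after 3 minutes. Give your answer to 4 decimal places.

Propagate the distribution vector 3 minutes from Busy.
After 0 minutes: (0.0000, 1.0000, 0.0000)
After 1 minute: (0.3000, 0.2200, 0.4800)
After 2 minutes: (0.3180, 0.2776, 0.4044)
After 3 minutes: (0.3191, 0.2685, 0.4124)
P(in Overloaded after 3 minutes) = 0.3191

0.3191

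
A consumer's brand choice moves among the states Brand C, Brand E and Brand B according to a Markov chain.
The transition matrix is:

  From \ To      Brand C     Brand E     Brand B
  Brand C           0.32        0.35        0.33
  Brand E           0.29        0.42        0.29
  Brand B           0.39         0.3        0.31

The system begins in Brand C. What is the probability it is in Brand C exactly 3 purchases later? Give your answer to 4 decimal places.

Propagate the distribution vector 3 purchases from Brand C.
After 0 purchases: (1.0000, 0.0000, 0.0000)
After 1 purchase: (0.3200, 0.3500, 0.3300)
After 2 purchases: (0.3326, 0.3580, 0.3094)
After 3 purchases: (0.3309, 0.3596, 0.3095)
P(in Brand C after 3 purchases) = 0.3309

0.3309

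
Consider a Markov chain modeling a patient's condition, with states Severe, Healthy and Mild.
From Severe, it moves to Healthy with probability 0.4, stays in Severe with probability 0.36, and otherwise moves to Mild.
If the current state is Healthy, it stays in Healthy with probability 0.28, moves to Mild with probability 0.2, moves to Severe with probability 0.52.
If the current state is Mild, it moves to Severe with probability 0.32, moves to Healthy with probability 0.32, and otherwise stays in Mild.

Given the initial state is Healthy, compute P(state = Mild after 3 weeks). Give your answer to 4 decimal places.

0.2563

Propagate the distribution vector 3 weeks from Healthy.
After 0 weeks: (0.0000, 1.0000, 0.0000)
After 1 week: (0.5200, 0.2800, 0.2000)
After 2 weeks: (0.3968, 0.3504, 0.2528)
After 3 weeks: (0.4060, 0.3377, 0.2563)
P(in Mild after 3 weeks) = 0.2563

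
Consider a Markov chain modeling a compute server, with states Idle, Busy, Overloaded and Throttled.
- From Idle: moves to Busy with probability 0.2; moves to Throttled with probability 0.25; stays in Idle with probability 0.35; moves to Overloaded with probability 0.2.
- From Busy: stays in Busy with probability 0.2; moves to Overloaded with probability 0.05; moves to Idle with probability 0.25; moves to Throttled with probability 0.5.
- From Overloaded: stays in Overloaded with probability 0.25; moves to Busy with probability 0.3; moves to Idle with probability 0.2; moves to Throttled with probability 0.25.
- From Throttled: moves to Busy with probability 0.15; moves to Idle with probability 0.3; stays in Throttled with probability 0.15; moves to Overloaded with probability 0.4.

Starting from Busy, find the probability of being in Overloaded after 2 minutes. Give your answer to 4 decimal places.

0.2725

Propagate the distribution vector 2 minutes from Busy.
After 0 minutes: (0.0000, 1.0000, 0.0000, 0.0000)
After 1 minute: (0.2500, 0.2000, 0.0500, 0.5000)
After 2 minutes: (0.2975, 0.1800, 0.2725, 0.2500)
P(in Overloaded after 2 minutes) = 0.2725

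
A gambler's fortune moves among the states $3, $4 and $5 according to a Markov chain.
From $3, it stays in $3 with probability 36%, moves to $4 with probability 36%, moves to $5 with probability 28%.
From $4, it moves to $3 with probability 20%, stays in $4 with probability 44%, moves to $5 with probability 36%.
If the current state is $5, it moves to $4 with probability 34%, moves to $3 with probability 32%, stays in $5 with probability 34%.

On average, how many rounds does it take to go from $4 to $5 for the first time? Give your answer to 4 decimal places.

Let t(s) be the expected number of rounds to first reach $5 from state s, with t($5) = 0. Conditioning on the first round:
t($3) = 1 + 0.36·t($3) + 0.36·t($4)
t($4) = 1 + 0.2·t($3) + 0.44·t($4)
Solving: t($3) = 3.2123, t($4) = 2.9330.
Expected rounds from $4 to $5: 2.9330.

2.9330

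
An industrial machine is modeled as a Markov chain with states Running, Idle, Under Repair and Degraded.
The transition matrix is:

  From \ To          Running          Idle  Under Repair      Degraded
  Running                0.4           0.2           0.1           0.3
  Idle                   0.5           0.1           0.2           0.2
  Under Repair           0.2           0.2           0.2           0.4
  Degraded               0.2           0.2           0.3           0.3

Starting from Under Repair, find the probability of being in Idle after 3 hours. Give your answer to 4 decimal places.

0.1820

Propagate the distribution vector 3 hours from Under Repair.
After 0 hours: (0.0000, 0.0000, 1.0000, 0.0000)
After 1 hour: (0.2000, 0.2000, 0.2000, 0.4000)
After 2 hours: (0.3000, 0.1800, 0.2200, 0.3000)
After 3 hours: (0.3140, 0.1820, 0.2000, 0.3040)
P(in Idle after 3 hours) = 0.1820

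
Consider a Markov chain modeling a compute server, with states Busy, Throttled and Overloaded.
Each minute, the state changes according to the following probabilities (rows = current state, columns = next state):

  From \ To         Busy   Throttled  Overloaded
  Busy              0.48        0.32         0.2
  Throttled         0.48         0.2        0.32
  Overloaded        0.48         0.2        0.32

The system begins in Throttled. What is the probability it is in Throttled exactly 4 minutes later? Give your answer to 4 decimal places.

0.2576

Propagate the distribution vector 4 minutes from Throttled.
After 0 minutes: (0.0000, 1.0000, 0.0000)
After 1 minute: (0.4800, 0.2000, 0.3200)
After 2 minutes: (0.4800, 0.2576, 0.2624)
After 3 minutes: (0.4800, 0.2576, 0.2624)
After 4 minutes: (0.4800, 0.2576, 0.2624)
P(in Throttled after 4 minutes) = 0.2576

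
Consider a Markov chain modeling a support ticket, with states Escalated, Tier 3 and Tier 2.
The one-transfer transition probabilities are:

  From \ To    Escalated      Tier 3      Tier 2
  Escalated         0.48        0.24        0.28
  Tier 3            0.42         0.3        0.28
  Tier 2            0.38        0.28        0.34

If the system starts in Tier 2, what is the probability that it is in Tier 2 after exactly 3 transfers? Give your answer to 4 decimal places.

0.2980

Propagate the distribution vector 3 transfers from Tier 2.
After 0 transfers: (0.0000, 0.0000, 1.0000)
After 1 transfer: (0.3800, 0.2800, 0.3400)
After 2 transfers: (0.4292, 0.2704, 0.3004)
After 3 transfers: (0.4337, 0.2682, 0.2980)
P(in Tier 2 after 3 transfers) = 0.2980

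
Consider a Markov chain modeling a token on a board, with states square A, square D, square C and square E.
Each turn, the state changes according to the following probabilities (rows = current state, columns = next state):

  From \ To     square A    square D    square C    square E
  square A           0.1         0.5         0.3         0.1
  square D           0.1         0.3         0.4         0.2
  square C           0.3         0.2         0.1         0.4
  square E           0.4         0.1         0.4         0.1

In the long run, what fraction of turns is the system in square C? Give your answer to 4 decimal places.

Let the stationary distribution be π with π = πP and π_1 + π_2 + π_3 + π_4 = 1.
π_1 = 0.1·π_1 + 0.1·π_2 + 0.3·π_3 + 0.4·π_4
π_2 = 0.5·π_1 + 0.3·π_2 + 0.2·π_3 + 0.1·π_4
π_3 = 0.3·π_1 + 0.4·π_2 + 0.1·π_3 + 0.4·π_4
Solving with the normalization constraint gives π = (0.2224, 0.2725, 0.2906, 0.2144).
So the stationary probability of square C is 0.2906.

0.2906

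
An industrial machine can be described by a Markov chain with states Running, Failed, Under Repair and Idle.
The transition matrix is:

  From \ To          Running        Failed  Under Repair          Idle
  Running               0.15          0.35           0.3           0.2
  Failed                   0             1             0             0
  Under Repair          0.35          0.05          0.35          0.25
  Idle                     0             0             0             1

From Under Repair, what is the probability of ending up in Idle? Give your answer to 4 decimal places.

Let h(s) be the probability of absorption at Idle starting from transient state s. Then h(Idle) = 1 and h(Failed) = 0. By first-step analysis:
h(Running) = 0.15·h(Running) + 0.35·0 + 0.3·h(Under Repair) + 0.2·1
h(Under Repair) = 0.35·h(Running) + 0.05·0 + 0.35·h(Under Repair) + 0.25·1
Solving: h(Running) = 0.4581, h(Under Repair) = 0.6313.
Starting from Under Repair, the probability is 0.6313.

0.6313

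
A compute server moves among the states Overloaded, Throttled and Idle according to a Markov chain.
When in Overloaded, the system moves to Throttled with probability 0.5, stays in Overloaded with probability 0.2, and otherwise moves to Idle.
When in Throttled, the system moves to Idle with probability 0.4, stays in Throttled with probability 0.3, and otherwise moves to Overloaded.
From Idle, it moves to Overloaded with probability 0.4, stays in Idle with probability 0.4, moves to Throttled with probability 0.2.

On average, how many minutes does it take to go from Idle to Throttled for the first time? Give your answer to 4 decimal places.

Let t(s) be the expected number of minutes to first reach Throttled from state s, with t(Throttled) = 0. Conditioning on the first minute:
t(Overloaded) = 1 + 0.2·t(Overloaded) + 0.3·t(Idle)
t(Idle) = 1 + 0.4·t(Overloaded) + 0.4·t(Idle)
Solving: t(Overloaded) = 2.5000, t(Idle) = 3.3333.
Expected minutes from Idle to Throttled: 3.3333.

3.3333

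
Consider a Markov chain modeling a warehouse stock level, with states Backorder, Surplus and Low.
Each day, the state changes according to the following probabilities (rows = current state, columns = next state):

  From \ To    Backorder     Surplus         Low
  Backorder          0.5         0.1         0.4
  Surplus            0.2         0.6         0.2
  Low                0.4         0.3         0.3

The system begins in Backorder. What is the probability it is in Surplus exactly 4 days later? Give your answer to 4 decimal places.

0.3055

Propagate the distribution vector 4 days from Backorder.
After 0 days: (1.0000, 0.0000, 0.0000)
After 1 day: (0.5000, 0.1000, 0.4000)
After 2 days: (0.4300, 0.2300, 0.3400)
After 3 days: (0.3970, 0.2830, 0.3200)
After 4 days: (0.3831, 0.3055, 0.3114)
P(in Surplus after 4 days) = 0.3055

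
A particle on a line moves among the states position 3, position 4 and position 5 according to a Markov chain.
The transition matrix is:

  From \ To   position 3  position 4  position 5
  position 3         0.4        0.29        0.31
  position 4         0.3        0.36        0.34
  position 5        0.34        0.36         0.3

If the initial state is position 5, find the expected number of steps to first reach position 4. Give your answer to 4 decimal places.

Let t(s) be the expected number of steps to first reach position 4 from state s, with t(position 4) = 0. Conditioning on the first step:
t(position 3) = 1 + 0.4·t(position 3) + 0.31·t(position 5)
t(position 5) = 1 + 0.34·t(position 3) + 0.3·t(position 5)
Solving: t(position 3) = 3.2104, t(position 5) = 2.9879.
Expected steps from position 5 to position 4: 2.9879.

2.9879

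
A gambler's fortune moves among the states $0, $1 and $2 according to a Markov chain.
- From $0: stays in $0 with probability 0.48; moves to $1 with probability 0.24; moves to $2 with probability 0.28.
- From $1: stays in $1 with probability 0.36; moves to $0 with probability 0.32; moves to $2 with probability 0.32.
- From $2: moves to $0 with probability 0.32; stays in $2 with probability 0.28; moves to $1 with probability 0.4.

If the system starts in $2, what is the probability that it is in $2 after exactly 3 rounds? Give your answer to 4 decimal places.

Propagate the distribution vector 3 rounds from $2.
After 0 rounds: (0.0000, 0.0000, 1.0000)
After 1 round: (0.3200, 0.4000, 0.2800)
After 2 rounds: (0.3712, 0.3328, 0.2960)
After 3 rounds: (0.3794, 0.3273, 0.2933)
P(in $2 after 3 rounds) = 0.2933

0.2933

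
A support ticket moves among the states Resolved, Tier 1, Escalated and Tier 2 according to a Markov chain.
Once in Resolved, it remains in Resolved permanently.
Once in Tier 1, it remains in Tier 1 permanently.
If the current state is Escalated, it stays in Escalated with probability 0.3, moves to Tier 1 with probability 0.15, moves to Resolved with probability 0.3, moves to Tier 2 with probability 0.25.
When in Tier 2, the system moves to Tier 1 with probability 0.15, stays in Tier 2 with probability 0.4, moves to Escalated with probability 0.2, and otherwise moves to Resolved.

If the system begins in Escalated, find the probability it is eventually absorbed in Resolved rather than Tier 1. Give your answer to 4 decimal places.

Let h(s) be the probability of absorption at Resolved starting from transient state s. Then h(Resolved) = 1 and h(Tier 1) = 0. By first-step analysis:
h(Escalated) = 0.3·1 + 0.15·0 + 0.3·h(Escalated) + 0.25·h(Tier 2)
h(Tier 2) = 0.25·1 + 0.15·0 + 0.2·h(Escalated) + 0.4·h(Tier 2)
Solving: h(Escalated) = 0.6554, h(Tier 2) = 0.6351.
Starting from Escalated, the probability is 0.6554.

0.6554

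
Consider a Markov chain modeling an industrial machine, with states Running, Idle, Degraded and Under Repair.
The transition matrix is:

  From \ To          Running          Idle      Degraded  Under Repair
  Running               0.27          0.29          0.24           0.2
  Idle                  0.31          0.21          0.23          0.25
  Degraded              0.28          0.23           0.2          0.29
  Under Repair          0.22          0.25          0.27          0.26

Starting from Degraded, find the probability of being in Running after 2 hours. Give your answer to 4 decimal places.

Propagate the distribution vector 2 hours from Degraded.
After 0 hours: (0.0000, 0.0000, 1.0000, 0.0000)
After 1 hour: (0.2800, 0.2300, 0.2000, 0.2900)
After 2 hours: (0.2667, 0.2480, 0.2384, 0.2469)
P(in Running after 2 hours) = 0.2667

0.2667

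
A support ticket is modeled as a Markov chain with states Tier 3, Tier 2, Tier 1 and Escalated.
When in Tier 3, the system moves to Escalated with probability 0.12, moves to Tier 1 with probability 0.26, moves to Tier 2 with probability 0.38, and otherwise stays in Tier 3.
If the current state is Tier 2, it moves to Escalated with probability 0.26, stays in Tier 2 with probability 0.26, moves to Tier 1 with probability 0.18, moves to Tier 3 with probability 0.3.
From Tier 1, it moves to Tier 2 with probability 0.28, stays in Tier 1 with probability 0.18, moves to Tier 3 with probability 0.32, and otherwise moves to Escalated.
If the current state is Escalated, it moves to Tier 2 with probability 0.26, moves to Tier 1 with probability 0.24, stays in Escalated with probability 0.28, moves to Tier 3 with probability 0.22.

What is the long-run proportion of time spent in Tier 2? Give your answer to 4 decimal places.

Let the stationary distribution be π with π = πP and π_1 + π_2 + π_3 + π_4 = 1.
π_1 = 0.24·π_1 + 0.3·π_2 + 0.32·π_3 + 0.22·π_4
π_2 = 0.38·π_1 + 0.26·π_2 + 0.28·π_3 + 0.26·π_4
π_3 = 0.26·π_1 + 0.18·π_2 + 0.18·π_3 + 0.24·π_4
Solving with the normalization constraint gives π = (0.2706, 0.2968, 0.2147, 0.2179).
So the stationary probability of Tier 2 is 0.2968.

0.2968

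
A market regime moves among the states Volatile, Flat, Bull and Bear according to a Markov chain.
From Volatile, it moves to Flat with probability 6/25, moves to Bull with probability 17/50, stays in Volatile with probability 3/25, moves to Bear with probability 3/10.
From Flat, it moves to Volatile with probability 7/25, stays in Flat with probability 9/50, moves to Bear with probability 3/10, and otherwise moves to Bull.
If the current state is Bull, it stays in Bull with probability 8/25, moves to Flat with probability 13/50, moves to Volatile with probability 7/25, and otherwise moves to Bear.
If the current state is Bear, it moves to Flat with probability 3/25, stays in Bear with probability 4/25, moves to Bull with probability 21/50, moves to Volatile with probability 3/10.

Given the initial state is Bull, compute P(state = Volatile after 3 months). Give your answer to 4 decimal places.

0.2465

Propagate the distribution vector 3 months from Bull.
After 0 months: (0.0000, 0.0000, 1.0000, 0.0000)
After 1 month: (0.2800, 0.2600, 0.3200, 0.1400)
After 2 months: (0.2380, 0.2140, 0.3188, 0.2292)
After 3 months: (0.2465, 0.2060, 0.3306, 0.2169)
P(in Volatile after 3 months) = 0.2465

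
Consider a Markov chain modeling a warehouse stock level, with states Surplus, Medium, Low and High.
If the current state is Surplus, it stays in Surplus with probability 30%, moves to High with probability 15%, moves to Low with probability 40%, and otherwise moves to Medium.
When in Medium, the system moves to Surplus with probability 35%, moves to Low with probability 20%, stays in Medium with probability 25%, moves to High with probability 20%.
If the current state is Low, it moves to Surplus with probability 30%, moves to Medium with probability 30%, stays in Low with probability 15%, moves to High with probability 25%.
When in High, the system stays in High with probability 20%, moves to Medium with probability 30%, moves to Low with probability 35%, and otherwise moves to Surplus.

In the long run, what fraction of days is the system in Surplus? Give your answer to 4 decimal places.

Let the stationary distribution be π with π = πP and π_1 + π_2 + π_3 + π_4 = 1.
π_1 = 0.3·π_1 + 0.35·π_2 + 0.3·π_3 + 0.15·π_4
π_2 = 0.15·π_1 + 0.25·π_2 + 0.3·π_3 + 0.3·π_4
π_3 = 0.4·π_1 + 0.2·π_2 + 0.15·π_3 + 0.35·π_4
Solving with the normalization constraint gives π = (0.2823, 0.2454, 0.2728, 0.1995).
So the stationary probability of Surplus is 0.2823.

0.2823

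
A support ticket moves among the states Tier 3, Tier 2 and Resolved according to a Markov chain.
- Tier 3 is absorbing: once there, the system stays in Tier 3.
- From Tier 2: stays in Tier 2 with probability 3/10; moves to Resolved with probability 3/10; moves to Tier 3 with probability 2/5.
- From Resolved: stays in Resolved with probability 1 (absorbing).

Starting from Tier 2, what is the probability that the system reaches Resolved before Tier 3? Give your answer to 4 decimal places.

0.4286

Let h(s) be the probability of absorption at Resolved starting from transient state s. Then h(Resolved) = 1 and h(Tier 3) = 0. By first-step analysis:
h(Tier 2) = 0.4·0 + 0.3·h(Tier 2) + 0.3·1
Solving: h(Tier 2) = 0.4286.
Starting from Tier 2, the probability is 0.4286.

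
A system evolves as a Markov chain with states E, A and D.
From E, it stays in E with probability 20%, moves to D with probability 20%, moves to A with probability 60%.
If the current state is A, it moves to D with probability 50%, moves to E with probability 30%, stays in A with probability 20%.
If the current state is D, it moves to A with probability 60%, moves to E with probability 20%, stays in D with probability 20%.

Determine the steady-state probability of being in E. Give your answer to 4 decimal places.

0.2429

Let the stationary distribution be π with π = πP and π_1 + π_2 + π_3 = 1.
π_1 = 0.2·π_1 + 0.3·π_2 + 0.2·π_3
π_2 = 0.6·π_1 + 0.2·π_2 + 0.6·π_3
Solving with the normalization constraint gives π = (0.2429, 0.4286, 0.3286).
So the stationary probability of E is 0.2429.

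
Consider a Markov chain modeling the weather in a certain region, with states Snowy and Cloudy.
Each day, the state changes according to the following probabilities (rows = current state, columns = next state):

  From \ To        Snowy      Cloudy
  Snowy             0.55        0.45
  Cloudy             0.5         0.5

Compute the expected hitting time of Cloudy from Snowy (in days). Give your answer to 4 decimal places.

2.2222

Let t(s) be the expected number of days to first reach Cloudy from state s, with t(Cloudy) = 0. Conditioning on the first day:
t(Snowy) = 1 + 0.55·t(Snowy)
Solving: t(Snowy) = 2.2222.
Expected days from Snowy to Cloudy: 2.2222.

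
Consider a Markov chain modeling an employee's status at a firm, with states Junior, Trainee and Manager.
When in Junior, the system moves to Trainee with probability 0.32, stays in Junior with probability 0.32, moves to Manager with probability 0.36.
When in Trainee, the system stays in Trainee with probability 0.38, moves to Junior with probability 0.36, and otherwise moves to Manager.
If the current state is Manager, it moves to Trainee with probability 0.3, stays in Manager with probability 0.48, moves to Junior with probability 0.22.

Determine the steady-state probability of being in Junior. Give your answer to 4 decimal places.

Let the stationary distribution be π with π = πP and π_1 + π_2 + π_3 = 1.
π_1 = 0.32·π_1 + 0.36·π_2 + 0.22·π_3
π_2 = 0.32·π_1 + 0.38·π_2 + 0.3·π_3
Solving with the normalization constraint gives π = (0.2962, 0.3325, 0.3713).
So the stationary probability of Junior is 0.2962.

0.2962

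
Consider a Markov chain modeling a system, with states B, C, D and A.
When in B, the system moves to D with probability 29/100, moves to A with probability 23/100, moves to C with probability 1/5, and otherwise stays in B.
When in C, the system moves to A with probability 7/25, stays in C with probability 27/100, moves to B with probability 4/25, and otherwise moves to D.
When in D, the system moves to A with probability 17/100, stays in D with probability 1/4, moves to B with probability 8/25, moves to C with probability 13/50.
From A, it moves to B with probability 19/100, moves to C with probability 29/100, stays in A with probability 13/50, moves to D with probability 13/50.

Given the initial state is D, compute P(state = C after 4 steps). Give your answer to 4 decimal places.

Propagate the distribution vector 4 steps from D.
After 0 steps: (0.0000, 0.0000, 1.0000, 0.0000)
After 1 step: (0.3200, 0.2600, 0.2500, 0.1700)
After 2 steps: (0.2435, 0.2485, 0.2749, 0.2331)
After 3 steps: (0.2402, 0.2549, 0.2720, 0.2329)
After 4 steps: (0.2393, 0.2551, 0.2721, 0.2334)
P(in C after 4 steps) = 0.2551

0.2551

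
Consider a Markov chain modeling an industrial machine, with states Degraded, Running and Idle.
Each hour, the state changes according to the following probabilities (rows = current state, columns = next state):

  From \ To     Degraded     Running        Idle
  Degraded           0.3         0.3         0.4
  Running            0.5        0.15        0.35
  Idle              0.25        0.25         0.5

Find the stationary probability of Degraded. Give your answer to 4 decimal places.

Let the stationary distribution be π with π = πP and π_1 + π_2 + π_3 = 1.
π_1 = 0.3·π_1 + 0.5·π_2 + 0.25·π_3
π_2 = 0.3·π_1 + 0.15·π_2 + 0.25·π_3
Solving with the normalization constraint gives π = (0.3269, 0.2421, 0.4310).
So the stationary probability of Degraded is 0.3269.

0.3269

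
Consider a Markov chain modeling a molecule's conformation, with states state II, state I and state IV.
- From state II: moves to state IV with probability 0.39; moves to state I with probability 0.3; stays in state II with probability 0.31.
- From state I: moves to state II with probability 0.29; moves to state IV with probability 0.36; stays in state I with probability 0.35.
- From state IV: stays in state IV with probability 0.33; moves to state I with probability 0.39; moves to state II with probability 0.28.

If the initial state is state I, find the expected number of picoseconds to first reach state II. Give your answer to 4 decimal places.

3.4903

Let t(s) be the expected number of picoseconds to first reach state II from state s, with t(state II) = 0. Conditioning on the first picosecond:
t(state I) = 1 + 0.35·t(state I) + 0.36·t(state IV)
t(state IV) = 1 + 0.39·t(state I) + 0.33·t(state IV)
Solving: t(state I) = 3.4903, t(state IV) = 3.5242.
Expected picoseconds from state I to state II: 3.4903.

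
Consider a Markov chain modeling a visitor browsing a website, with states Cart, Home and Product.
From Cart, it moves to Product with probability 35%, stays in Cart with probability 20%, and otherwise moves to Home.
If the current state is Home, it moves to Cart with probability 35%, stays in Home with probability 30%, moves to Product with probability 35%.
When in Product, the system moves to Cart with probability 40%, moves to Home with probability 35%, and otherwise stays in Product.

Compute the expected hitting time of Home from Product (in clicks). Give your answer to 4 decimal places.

Let t(s) be the expected number of clicks to first reach Home from state s, with t(Home) = 0. Conditioning on the first click:
t(Cart) = 1 + 0.2·t(Cart) + 0.35·t(Product)
t(Product) = 1 + 0.4·t(Cart) + 0.25·t(Product)
Solving: t(Cart) = 2.3913, t(Product) = 2.6087.
Expected clicks from Product to Home: 2.6087.

2.6087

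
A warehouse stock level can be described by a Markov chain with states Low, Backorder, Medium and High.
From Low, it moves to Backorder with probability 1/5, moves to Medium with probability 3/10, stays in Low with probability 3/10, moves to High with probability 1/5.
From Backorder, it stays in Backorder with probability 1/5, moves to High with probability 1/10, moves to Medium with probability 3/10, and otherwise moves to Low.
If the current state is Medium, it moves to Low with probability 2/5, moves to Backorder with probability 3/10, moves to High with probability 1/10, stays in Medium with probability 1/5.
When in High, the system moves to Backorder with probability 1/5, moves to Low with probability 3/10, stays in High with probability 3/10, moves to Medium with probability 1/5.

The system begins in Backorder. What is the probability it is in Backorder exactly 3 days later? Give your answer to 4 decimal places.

0.2260

Propagate the distribution vector 3 days from Backorder.
After 0 days: (0.0000, 1.0000, 0.0000, 0.0000)
After 1 day: (0.4000, 0.2000, 0.3000, 0.1000)
After 2 days: (0.3500, 0.2300, 0.2600, 0.1600)
After 3 days: (0.3490, 0.2260, 0.2580, 0.1670)
P(in Backorder after 3 days) = 0.2260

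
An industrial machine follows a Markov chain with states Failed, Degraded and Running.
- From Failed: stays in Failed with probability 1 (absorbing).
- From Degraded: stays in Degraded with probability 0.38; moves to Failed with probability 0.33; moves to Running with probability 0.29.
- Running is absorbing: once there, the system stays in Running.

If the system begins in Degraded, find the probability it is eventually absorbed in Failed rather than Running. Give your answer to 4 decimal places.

0.5323

Let h(s) be the probability of absorption at Failed starting from transient state s. Then h(Failed) = 1 and h(Running) = 0. By first-step analysis:
h(Degraded) = 0.33·1 + 0.38·h(Degraded) + 0.29·0
Solving: h(Degraded) = 0.5323.
Starting from Degraded, the probability is 0.5323.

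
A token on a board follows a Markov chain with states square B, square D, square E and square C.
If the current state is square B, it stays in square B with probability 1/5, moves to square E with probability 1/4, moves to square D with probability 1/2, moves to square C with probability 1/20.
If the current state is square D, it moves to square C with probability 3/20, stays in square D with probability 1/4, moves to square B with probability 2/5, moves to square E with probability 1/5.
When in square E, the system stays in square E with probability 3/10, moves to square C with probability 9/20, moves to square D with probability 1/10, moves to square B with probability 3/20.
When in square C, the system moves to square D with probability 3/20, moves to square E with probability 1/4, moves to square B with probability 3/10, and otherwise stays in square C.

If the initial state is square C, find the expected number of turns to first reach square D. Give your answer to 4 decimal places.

4.5509

Let t(s) be the expected number of turns to first reach square D from state s, with t(square D) = 0. Conditioning on the first turn:
t(square B) = 1 + 0.2·t(square B) + 0.25·t(square E) + 0.05·t(square C)
t(square E) = 1 + 0.15·t(square B) + 0.3·t(square E) + 0.45·t(square C)
t(square C) = 1 + 0.3·t(square B) + 0.25·t(square E) + 0.3·t(square C)
Solving: t(square B) = 3.1029, t(square E) = 5.0191, t(square C) = 4.5509.
Expected turns from square C to square D: 4.5509.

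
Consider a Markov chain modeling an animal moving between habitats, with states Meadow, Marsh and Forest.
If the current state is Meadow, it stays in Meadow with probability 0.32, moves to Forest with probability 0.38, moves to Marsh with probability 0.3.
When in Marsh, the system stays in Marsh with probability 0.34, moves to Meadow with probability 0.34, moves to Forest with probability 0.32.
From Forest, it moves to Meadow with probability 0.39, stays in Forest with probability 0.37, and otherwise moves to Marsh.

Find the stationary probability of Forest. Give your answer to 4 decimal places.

0.3590

Let the stationary distribution be π with π = πP and π_1 + π_2 + π_3 = 1.
π_1 = 0.32·π_1 + 0.34·π_2 + 0.39·π_3
π_2 = 0.3·π_1 + 0.34·π_2 + 0.24·π_3
Solving with the normalization constraint gives π = (0.3509, 0.2901, 0.3590).
So the stationary probability of Forest is 0.3590.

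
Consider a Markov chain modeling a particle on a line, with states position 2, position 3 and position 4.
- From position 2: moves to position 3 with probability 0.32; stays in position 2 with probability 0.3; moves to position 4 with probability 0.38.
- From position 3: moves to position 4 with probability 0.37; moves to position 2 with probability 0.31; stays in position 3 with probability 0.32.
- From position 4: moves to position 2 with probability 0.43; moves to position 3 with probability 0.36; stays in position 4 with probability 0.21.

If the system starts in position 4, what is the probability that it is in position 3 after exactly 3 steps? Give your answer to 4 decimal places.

Propagate the distribution vector 3 steps from position 4.
After 0 steps: (0.0000, 0.0000, 1.0000)
After 1 step: (0.4300, 0.3600, 0.2100)
After 2 steps: (0.3309, 0.3284, 0.3407)
After 3 steps: (0.3476, 0.3336, 0.3188)
P(in position 3 after 3 steps) = 0.3336

0.3336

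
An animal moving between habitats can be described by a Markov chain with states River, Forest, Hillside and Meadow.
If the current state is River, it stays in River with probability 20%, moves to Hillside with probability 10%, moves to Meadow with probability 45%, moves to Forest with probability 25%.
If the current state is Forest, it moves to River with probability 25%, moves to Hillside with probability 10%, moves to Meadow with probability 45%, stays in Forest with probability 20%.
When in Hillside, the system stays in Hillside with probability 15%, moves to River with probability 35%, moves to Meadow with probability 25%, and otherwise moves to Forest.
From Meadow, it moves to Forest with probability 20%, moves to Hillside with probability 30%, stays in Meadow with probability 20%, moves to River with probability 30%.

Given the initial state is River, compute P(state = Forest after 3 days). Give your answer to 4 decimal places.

0.2234

Propagate the distribution vector 3 days from River.
After 0 days: (1.0000, 0.0000, 0.0000, 0.0000)
After 1 day: (0.2000, 0.2500, 0.1000, 0.4500)
After 2 days: (0.2725, 0.2150, 0.1950, 0.3175)
After 3 days: (0.2718, 0.2234, 0.1733, 0.3316)
P(in Forest after 3 days) = 0.2234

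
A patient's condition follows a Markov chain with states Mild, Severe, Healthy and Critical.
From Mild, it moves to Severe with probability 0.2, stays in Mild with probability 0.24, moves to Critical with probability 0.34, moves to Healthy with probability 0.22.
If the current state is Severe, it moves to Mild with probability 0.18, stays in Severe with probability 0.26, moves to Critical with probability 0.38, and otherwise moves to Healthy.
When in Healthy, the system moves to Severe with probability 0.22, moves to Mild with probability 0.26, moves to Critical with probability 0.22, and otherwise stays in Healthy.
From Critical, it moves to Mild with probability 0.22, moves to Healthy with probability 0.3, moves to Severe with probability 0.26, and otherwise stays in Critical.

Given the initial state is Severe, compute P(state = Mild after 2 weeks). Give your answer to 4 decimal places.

0.2204

Propagate the distribution vector 2 weeks from Severe.
After 0 weeks: (0.0000, 1.0000, 0.0000, 0.0000)
After 1 week: (0.1800, 0.2600, 0.1800, 0.3800)
After 2 weeks: (0.2204, 0.2420, 0.2544, 0.2832)
P(in Mild after 2 weeks) = 0.2204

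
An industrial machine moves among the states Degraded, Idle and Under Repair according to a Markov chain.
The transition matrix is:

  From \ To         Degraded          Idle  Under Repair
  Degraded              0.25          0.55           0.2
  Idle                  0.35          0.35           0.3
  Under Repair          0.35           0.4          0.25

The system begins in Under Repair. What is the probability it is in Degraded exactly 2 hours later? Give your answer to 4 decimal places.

Sum over the intermediate state after 1 hour:
P = P(Under Repair→Degraded)·P(Degraded→Degraded) + P(Under Repair→Idle)·P(Idle→Degraded) + P(Under Repair→Under Repair)·P(Under Repair→Degraded)
  = 0.35×0.25 + 0.4×0.35 + 0.25×0.35
  = 0.0875 + 0.1400 + 0.0875 = 0.3150

0.3150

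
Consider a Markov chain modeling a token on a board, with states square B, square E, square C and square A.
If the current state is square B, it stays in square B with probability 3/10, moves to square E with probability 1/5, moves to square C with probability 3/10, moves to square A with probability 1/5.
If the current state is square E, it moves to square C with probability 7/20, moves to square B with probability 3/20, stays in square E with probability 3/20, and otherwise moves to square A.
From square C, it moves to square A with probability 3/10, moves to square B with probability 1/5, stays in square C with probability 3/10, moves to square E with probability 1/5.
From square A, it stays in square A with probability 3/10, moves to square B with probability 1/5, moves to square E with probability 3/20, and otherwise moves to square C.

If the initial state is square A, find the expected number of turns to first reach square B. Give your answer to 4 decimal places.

5.2174

Let t(s) be the expected number of turns to first reach square B from state s, with t(square B) = 0. Conditioning on the first turn:
t(square E) = 1 + 0.15·t(square E) + 0.35·t(square C) + 0.35·t(square A)
t(square C) = 1 + 0.2·t(square E) + 0.3·t(square C) + 0.3·t(square A)
t(square A) = 1 + 0.15·t(square E) + 0.35·t(square C) + 0.3·t(square A)
Solving: t(square E) = 5.4783, t(square C) = 5.2298, t(square A) = 5.2174.
Expected turns from square A to square B: 5.2174.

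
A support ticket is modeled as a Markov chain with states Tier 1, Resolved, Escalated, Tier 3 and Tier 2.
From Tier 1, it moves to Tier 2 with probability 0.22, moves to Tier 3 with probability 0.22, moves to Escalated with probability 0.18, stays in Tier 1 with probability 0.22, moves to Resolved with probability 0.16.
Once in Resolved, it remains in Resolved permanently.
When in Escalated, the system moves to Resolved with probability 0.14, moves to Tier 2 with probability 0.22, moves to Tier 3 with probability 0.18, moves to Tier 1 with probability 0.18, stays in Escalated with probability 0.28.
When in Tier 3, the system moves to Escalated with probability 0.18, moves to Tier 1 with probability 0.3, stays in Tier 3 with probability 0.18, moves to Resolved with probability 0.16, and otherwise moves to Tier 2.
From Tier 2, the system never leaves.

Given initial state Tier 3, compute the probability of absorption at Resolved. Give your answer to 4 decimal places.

0.4404

Let h(s) be the probability of absorption at Resolved starting from transient state s. Then h(Resolved) = 1 and h(Tier 2) = 0. By first-step analysis:
h(Tier 1) = 0.22·h(Tier 1) + 0.16·1 + 0.18·h(Escalated) + 0.22·h(Tier 3) + 0.22·0
h(Escalated) = 0.18·h(Tier 1) + 0.14·1 + 0.28·h(Escalated) + 0.18·h(Tier 3) + 0.22·0
h(Tier 3) = 0.3·h(Tier 1) + 0.16·1 + 0.18·h(Escalated) + 0.18·h(Tier 3) + 0.18·0
Solving: h(Tier 1) = 0.4241, h(Escalated) = 0.4106, h(Tier 3) = 0.4404.
Starting from Tier 3, the probability is 0.4404.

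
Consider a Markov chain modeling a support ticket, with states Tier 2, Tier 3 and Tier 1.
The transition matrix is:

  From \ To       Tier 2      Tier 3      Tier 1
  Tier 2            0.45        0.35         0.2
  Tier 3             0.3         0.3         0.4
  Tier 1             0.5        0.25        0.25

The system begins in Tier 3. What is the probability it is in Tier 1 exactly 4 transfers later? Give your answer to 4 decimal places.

0.2751

Propagate the distribution vector 4 transfers from Tier 3.
After 0 transfers: (0.0000, 1.0000, 0.0000)
After 1 transfer: (0.3000, 0.3000, 0.4000)
After 2 transfers: (0.4250, 0.2950, 0.2800)
After 3 transfers: (0.4198, 0.3073, 0.2730)
After 4 transfers: (0.4176, 0.3073, 0.2751)
P(in Tier 1 after 4 transfers) = 0.2751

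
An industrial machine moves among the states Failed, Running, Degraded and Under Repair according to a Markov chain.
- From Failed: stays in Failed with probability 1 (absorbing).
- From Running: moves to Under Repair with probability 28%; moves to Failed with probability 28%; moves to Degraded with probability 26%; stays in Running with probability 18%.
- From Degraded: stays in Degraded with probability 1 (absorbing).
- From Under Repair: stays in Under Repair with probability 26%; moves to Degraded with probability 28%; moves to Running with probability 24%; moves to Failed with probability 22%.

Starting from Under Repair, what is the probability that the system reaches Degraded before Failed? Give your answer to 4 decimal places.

0.5411

Let h(s) be the probability of absorption at Degraded starting from transient state s. Then h(Degraded) = 1 and h(Failed) = 0. By first-step analysis:
h(Running) = 0.28·0 + 0.18·h(Running) + 0.26·1 + 0.28·h(Under Repair)
h(Under Repair) = 0.22·0 + 0.24·h(Running) + 0.28·1 + 0.26·h(Under Repair)
Solving: h(Running) = 0.5019, h(Under Repair) = 0.5411.
Starting from Under Repair, the probability is 0.5411.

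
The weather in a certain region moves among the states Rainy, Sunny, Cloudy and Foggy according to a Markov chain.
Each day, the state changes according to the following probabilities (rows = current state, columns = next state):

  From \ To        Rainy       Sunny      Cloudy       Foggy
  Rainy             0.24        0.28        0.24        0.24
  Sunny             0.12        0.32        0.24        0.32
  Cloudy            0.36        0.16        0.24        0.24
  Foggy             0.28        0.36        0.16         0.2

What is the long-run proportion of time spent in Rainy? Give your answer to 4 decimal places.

Let the stationary distribution be π with π = πP and π_1 + π_2 + π_3 + π_4 = 1.
π_1 = 0.24·π_1 + 0.12·π_2 + 0.36·π_3 + 0.28·π_4
π_2 = 0.28·π_1 + 0.32·π_2 + 0.16·π_3 + 0.36·π_4
π_3 = 0.24·π_1 + 0.24·π_2 + 0.24·π_3 + 0.16·π_4
Solving with the normalization constraint gives π = (0.2423, 0.2853, 0.2198, 0.2527).
So the stationary probability of Rainy is 0.2423.

0.2423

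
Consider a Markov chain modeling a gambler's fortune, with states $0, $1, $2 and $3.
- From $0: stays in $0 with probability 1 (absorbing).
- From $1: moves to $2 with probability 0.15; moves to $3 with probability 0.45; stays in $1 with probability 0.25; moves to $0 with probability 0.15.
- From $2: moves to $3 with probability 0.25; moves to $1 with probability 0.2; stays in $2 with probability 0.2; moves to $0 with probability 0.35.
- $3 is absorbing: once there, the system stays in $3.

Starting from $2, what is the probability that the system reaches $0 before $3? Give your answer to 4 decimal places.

Let h(s) be the probability of absorption at $0 starting from transient state s. Then h($0) = 1 and h($3) = 0. By first-step analysis:
h($1) = 0.15·1 + 0.25·h($1) + 0.15·h($2) + 0.45·0
h($2) = 0.35·1 + 0.2·h($1) + 0.2·h($2) + 0.25·0
Solving: h($1) = 0.3026, h($2) = 0.5132.
Starting from $2, the probability is 0.5132.

0.5132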